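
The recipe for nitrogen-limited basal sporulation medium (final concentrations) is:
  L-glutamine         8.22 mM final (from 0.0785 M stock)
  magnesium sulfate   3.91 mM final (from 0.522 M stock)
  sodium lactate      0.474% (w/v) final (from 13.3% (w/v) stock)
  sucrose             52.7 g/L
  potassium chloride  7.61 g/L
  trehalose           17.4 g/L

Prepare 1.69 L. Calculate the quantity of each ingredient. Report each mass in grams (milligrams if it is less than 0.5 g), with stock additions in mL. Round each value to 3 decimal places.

Working volume: 1.69 L.
L-glutamine: C1V1 = C2V2 → 8.22 mM × 1690 mL ÷ 78.5 mM = 176.966 mL
magnesium sulfate: C1V1 = C2V2 → 3.91 mM × 1690 mL ÷ 522 mM = 12.659 mL
sodium lactate: dilute stock: 0.474% ÷ 13.3% × 1690 mL = 60.230 mL
sucrose: 52.7 g/L × 1.69 L = 89.063 g
potassium chloride: 7.61 g/L × 1.69 L = 12.861 g
trehalose: 17.4 g/L × 1.69 L = 29.406 g

L-glutamine 176.966 mL; magnesium sulfate 12.659 mL; sodium lactate 60.230 mL; sucrose 89.063 g; potassium chloride 12.861 g; trehalose 29.406 g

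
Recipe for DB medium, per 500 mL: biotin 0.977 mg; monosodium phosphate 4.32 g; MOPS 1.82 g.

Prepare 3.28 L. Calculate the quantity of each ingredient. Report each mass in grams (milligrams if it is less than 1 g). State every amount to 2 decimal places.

Scale factor = 3280 mL / 500 mL = 6.56.
biotin: 0.977 mg × (3280 mL / 500 mL) = 6.41 mg
monosodium phosphate: 4.32 g × (3280 mL / 500 mL) = 28.34 g
MOPS: 1.82 g × (3280 mL / 500 mL) = 11.94 g

biotin 6.41 mg; monosodium phosphate 28.34 g; MOPS 11.94 g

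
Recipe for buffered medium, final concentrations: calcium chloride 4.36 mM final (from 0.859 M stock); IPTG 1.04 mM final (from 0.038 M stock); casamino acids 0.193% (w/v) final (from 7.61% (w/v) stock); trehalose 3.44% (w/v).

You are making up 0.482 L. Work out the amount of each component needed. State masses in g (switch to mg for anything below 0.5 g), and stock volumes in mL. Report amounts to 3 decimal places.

Working volume: 0.482 L.
calcium chloride: dilute stock: 4.36 mM × 482 mL ÷ 859 mM = 2.446 mL
IPTG: V = C2·V2/C1 = 1.04 mM × 482 mL ÷ 38 mM = 13.192 mL
casamino acids: V = C2·V2/C1 = 0.193% ÷ 7.61% × 482 mL = 12.224 mL
trehalose: 3.44% w/v = 34.4 g/L → 34.4 × 0.482 L = 16.581 g

calcium chloride 2.446 mL; IPTG 13.192 mL; casamino acids 12.224 mL; trehalose 16.581 g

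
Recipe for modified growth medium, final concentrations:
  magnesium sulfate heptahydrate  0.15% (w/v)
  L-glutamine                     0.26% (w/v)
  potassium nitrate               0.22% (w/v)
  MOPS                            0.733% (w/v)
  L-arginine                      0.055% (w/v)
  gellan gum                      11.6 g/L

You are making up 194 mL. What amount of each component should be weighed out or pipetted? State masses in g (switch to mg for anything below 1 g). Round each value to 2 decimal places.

Target volume = 194 mL = 0.194 L.
magnesium sulfate heptahydrate: 0.15% w/v = 1.5 g/L → 1.5 × 0.194 L = 0.291 g = 291.00 mg
L-glutamine: 0.26 g per 100 mL × 194 mL ÷ 100 = 0.5044 g = 504.40 mg
potassium nitrate: 0.22% w/v = 2.2 g/L → 2.2 × 0.194 L = 0.4268 g = 426.80 mg
MOPS: 0.733 g per 100 mL × 194 mL ÷ 100 = 1.42 g
L-arginine: 0.055% w/v = 0.55 g/L → 0.55 × 0.194 L = 0.1067 g = 106.70 mg
gellan gum: 11.6 g/L × 0.194 L = 2.25 g

magnesium sulfate heptahydrate 291.00 mg; L-glutamine 504.40 mg; potassium nitrate 426.80 mg; MOPS 1.42 g; L-arginine 106.70 mg; gellan gum 2.25 g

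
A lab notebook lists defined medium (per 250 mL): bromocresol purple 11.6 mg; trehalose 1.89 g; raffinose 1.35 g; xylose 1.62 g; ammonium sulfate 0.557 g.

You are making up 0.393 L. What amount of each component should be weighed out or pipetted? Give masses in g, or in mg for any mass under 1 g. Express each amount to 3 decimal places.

bromocresol purple 18.235 mg; trehalose 2.971 g; raffinose 2.122 g; xylose 2.547 g; ammonium sulfate 875.604 mg

Ratio of target to recipe volume: 393 / 250 = 1.572.
bromocresol purple: 11.6 mg × (393 mL / 250 mL) = 18.235 mg
trehalose: 1.89 g × (393 mL / 250 mL) = 2.971 g
raffinose: 1.35 g × (393 mL / 250 mL) = 2.122 g
xylose: 1.62 g × (393 mL / 250 mL) = 2.547 g
ammonium sulfate: 0.557 g × (393 mL / 250 mL) = 0.875604 g = 875.604 mg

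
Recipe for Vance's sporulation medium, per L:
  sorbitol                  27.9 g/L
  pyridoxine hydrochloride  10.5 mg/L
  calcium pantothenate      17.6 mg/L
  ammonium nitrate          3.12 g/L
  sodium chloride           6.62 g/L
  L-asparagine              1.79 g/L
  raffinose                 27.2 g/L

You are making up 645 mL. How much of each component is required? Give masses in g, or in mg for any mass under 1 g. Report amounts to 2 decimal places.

Scale factor relative to 1 L: 0.645.
sorbitol: 27.9 g/L × 0.645 L = 18.00 g
pyridoxine hydrochloride: 10.5 mg/L × 0.645 L = 6.77 mg
calcium pantothenate: 17.6 mg/L × 0.645 L = 11.35 mg
ammonium nitrate: 3.12 g/L × 0.645 L = 2.01 g
sodium chloride: 6.62 g/L × 0.645 L = 4.27 g
L-asparagine: 1.79 g/L × 0.645 L = 1.15 g
raffinose: 27.2 g/L × 0.645 L = 17.54 g

sorbitol 18.00 g; pyridoxine hydrochloride 6.77 mg; calcium pantothenate 11.35 mg; ammonium nitrate 2.01 g; sodium chloride 4.27 g; L-asparagine 1.15 g; raffinose 17.54 g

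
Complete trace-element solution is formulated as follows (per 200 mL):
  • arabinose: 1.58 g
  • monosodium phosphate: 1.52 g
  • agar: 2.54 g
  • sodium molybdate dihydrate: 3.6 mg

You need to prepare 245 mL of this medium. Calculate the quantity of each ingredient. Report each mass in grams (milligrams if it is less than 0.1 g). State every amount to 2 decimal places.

Scale factor = 245 mL / 200 mL = 1.225.
arabinose: 1.58 g × (245 mL / 200 mL) = 1.94 g
monosodium phosphate: 1.52 g × (245 mL / 200 mL) = 1.86 g
agar: 2.54 g × (245 mL / 200 mL) = 3.11 g
sodium molybdate dihydrate: 3.6 mg × (245 mL / 200 mL) = 4.41 mg

arabinose 1.94 g; monosodium phosphate 1.86 g; agar 3.11 g; sodium molybdate dihydrate 4.41 mg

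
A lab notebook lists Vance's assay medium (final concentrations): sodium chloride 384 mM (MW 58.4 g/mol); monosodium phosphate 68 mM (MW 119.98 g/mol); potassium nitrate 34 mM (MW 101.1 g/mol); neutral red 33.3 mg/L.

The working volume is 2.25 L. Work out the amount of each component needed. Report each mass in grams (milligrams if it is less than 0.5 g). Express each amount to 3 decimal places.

Scale factor relative to 1 L: 2.25.
sodium chloride: 384 mmol/L × 58.4 g/mol × 2.25 L ÷ 1000 = 50.458 g
monosodium phosphate: 68 mmol/L × 119.98 g/mol × 2.25 L ÷ 1000 = 18.357 g
potassium nitrate: 34 mmol/L × 101.1 g/mol × 2.25 L ÷ 1000 = 7.734 g
neutral red: 33.3 mg/L × 2.25 L = 74.925 mg

sodium chloride 50.458 g; monosodium phosphate 18.357 g; potassium nitrate 7.734 g; neutral red 74.925 mg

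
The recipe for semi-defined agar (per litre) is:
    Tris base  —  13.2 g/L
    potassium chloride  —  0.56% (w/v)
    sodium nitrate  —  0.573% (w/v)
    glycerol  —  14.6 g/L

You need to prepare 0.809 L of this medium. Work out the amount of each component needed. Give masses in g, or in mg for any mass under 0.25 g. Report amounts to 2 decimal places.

Scale factor relative to 1 L: 0.809.
Tris base: 13.2 g/L × 0.809 L = 10.68 g
potassium chloride: 0.56 g per 100 mL × 809 mL ÷ 100 = 4.53 g
sodium nitrate: 0.573% w/v = 5.73 g/L → 5.73 × 0.809 L = 4.64 g
glycerol: 14.6 g/L × 0.809 L = 11.81 g

Tris base 10.68 g; potassium chloride 4.53 g; sodium nitrate 4.64 g; glycerol 11.81 g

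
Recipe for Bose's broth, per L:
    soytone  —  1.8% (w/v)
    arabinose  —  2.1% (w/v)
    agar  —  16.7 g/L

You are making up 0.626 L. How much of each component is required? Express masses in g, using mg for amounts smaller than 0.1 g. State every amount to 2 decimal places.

soytone 11.27 g; arabinose 13.15 g; agar 10.45 g

Scale factor relative to 1 L: 0.626.
soytone: 1.8% w/v = 18 g/L → 18 × 0.626 L = 11.27 g
arabinose: 2.1% w/v = 21 g/L → 21 × 0.626 L = 13.15 g
agar: 16.7 g/L × 0.626 L = 10.45 g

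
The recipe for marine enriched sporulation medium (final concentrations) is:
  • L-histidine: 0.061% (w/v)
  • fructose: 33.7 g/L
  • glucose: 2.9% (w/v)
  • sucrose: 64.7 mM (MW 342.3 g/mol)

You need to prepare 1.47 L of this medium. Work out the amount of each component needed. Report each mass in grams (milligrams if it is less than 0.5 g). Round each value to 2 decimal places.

L-histidine 0.90 g; fructose 49.54 g; glucose 42.63 g; sucrose 32.56 g

Working volume: 1.47 L.
L-histidine: 0.061 g per 100 mL × 1470 mL ÷ 100 = 0.90 g
fructose: 33.7 g/L × 1.47 L = 49.54 g
glucose: 2.9 g per 100 mL × 1470 mL ÷ 100 = 42.63 g
sucrose: 64.7 mmol/L × 342.3 g/mol × 1.47 L ÷ 1000 = 32.56 g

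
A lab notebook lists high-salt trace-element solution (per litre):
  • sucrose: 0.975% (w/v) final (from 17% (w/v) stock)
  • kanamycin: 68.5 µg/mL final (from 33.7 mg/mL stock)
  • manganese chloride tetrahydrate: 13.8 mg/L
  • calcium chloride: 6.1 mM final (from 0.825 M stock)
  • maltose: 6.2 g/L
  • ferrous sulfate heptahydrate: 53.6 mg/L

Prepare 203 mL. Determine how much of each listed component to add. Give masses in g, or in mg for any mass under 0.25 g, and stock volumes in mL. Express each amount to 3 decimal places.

sucrose 11.643 mL; kanamycin 0.413 mL; manganese chloride tetrahydrate 2.801 mg; calcium chloride 1.501 mL; maltose 1.259 g; ferrous sulfate heptahydrate 10.881 mg

Target volume = 203 mL = 0.203 L.
sucrose: V = C2·V2/C1 = 0.975% ÷ 17% × 203 mL = 11.643 mL
kanamycin: dilute stock: 68.5 µg/mL × 203 mL ÷ 33700 µg/mL = 0.413 mL
manganese chloride tetrahydrate: 13.8 mg/L × 0.203 L = 2.801 mg
calcium chloride: C1V1 = C2V2 → 6.1 mM × 203 mL ÷ 825 mM = 1.501 mL
maltose: 6.2 g/L × 0.203 L = 1.259 g
ferrous sulfate heptahydrate: 53.6 mg/L × 0.203 L = 10.881 mg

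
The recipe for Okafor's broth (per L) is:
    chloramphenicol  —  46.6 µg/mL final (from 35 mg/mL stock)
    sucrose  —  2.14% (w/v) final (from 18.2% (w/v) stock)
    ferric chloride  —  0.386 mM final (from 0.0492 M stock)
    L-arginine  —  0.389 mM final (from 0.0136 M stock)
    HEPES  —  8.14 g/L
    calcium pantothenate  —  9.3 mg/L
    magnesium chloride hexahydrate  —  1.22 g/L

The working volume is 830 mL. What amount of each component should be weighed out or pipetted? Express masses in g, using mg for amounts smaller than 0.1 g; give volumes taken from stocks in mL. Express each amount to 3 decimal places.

Scale factor relative to 1 L: 0.83.
chloramphenicol: C1V1 = C2V2 → 46.6 µg/mL × 830 mL ÷ 35000 µg/mL = 1.105 mL
sucrose: V = C2·V2/C1 = 2.14% ÷ 18.2% × 830 mL = 97.593 mL
ferric chloride: V = C2·V2/C1 = 0.386 mM × 830 mL ÷ 49.2 mM = 6.512 mL
L-arginine: V = C2·V2/C1 = 0.389 mM × 830 mL ÷ 13.6 mM = 23.740 mL
HEPES: 8.14 g/L × 0.83 L = 6.756 g
calcium pantothenate: 9.3 mg/L × 0.83 L = 7.719 mg
magnesium chloride hexahydrate: 1.22 g/L × 0.83 L = 1.013 g

chloramphenicol 1.105 mL; sucrose 97.593 mL; ferric chloride 6.512 mL; L-arginine 23.740 mL; HEPES 6.756 g; calcium pantothenate 7.719 mg; magnesium chloride hexahydrate 1.013 g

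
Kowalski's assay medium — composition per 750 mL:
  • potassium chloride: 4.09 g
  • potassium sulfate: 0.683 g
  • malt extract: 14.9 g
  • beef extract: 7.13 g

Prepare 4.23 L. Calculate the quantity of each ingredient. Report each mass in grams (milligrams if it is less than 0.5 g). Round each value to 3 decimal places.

potassium chloride 23.068 g; potassium sulfate 3.852 g; malt extract 84.036 g; beef extract 40.213 g

Ratio of target to recipe volume: 4230 / 750 = 5.64.
potassium chloride: 4.09 g × (4230 mL / 750 mL) = 23.068 g
potassium sulfate: 0.683 g × (4230 mL / 750 mL) = 3.852 g
malt extract: 14.9 g × (4230 mL / 750 mL) = 84.036 g
beef extract: 7.13 g × (4230 mL / 750 mL) = 40.213 g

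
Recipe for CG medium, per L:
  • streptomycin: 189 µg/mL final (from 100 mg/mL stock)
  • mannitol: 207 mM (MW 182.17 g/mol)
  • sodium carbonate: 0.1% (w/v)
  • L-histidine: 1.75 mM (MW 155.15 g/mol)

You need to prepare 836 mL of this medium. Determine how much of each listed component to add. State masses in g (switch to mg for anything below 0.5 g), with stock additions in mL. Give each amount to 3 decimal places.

streptomycin 1.580 mL; mannitol 31.525 g; sodium carbonate 0.836 g; L-histidine 226.984 mg

Working volume: 836 mL = 0.836 L.
streptomycin: dilute stock: 189 µg/mL × 836 mL ÷ 100000 µg/mL = 1.580 mL
mannitol: 207 mmol/L × 182.17 g/mol × 0.836 L ÷ 1000 = 31.525 g
sodium carbonate: 0.1% w/v = 1 g/L → 1 × 0.836 L = 0.836 g
L-histidine: 1.75 mmol/L × 155.15 mg/mmol × 0.836 L = 226.984 mg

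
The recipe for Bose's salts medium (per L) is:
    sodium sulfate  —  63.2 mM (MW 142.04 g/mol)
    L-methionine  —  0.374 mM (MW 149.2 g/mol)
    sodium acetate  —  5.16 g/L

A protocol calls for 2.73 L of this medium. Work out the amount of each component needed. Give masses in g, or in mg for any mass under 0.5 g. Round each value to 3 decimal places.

sodium sulfate 24.507 g; L-methionine 152.336 mg; sodium acetate 14.087 g

Working volume: 2.73 L.
sodium sulfate: 63.2 mmol/L × 142.04 g/mol × 2.73 L ÷ 1000 = 24.507 g
L-methionine: 0.374 mmol/L × 149.2 mg/mmol × 2.73 L = 152.336 mg
sodium acetate: 5.16 g/L × 2.73 L = 14.087 g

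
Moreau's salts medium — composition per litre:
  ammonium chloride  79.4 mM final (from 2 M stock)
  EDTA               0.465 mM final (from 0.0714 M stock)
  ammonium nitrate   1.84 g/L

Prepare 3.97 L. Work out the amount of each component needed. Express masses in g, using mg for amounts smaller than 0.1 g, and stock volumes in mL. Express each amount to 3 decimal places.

Working volume: 3.97 L.
ammonium chloride: C1V1 = C2V2 → 79.4 mM × 3970 mL ÷ 2000 mM = 157.609 mL
EDTA: dilute stock: 0.465 mM × 3970 mL ÷ 71.4 mM = 25.855 mL
ammonium nitrate: 1.84 g/L × 3.97 L = 7.305 g

ammonium chloride 157.609 mL; EDTA 25.855 mL; ammonium nitrate 7.305 g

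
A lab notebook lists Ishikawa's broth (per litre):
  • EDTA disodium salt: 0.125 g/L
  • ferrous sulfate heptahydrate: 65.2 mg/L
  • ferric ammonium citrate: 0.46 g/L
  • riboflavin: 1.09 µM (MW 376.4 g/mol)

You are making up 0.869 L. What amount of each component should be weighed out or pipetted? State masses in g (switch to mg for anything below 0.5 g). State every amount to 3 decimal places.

EDTA disodium salt 108.625 mg; ferrous sulfate heptahydrate 56.659 mg; ferric ammonium citrate 399.740 mg; riboflavin 0.357 mg

Scale factor relative to 1 L: 0.869.
EDTA disodium salt: 0.125 g/L × 0.869 L = 0.108625 g = 108.625 mg
ferrous sulfate heptahydrate: 65.2 mg/L × 0.869 L = 56.659 mg
ferric ammonium citrate: 0.46 g/L × 0.869 L = 0.39974 g = 399.740 mg
riboflavin: 1.09 µmol/L × 376.4 g/mol × 0.869 L ÷ 1000 = 0.357 mg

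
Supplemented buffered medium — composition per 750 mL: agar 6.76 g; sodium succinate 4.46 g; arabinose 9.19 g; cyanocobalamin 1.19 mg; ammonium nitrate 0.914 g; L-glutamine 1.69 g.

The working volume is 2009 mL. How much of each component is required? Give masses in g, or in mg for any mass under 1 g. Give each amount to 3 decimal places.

Scale factor = 2009 mL / 750 mL = 2.67867.
agar: 6.76 g × (2009 mL / 750 mL) = 18.108 g
sodium succinate: 4.46 g × (2009 mL / 750 mL) = 11.947 g
arabinose: 9.19 g × (2009 mL / 750 mL) = 24.617 g
cyanocobalamin: 1.19 mg × (2009 mL / 750 mL) = 3.188 mg
ammonium nitrate: 0.914 g × (2009 mL / 750 mL) = 2.448 g
L-glutamine: 1.69 g × (2009 mL / 750 mL) = 4.527 g

agar 18.108 g; sodium succinate 11.947 g; arabinose 24.617 g; cyanocobalamin 3.188 mg; ammonium nitrate 2.448 g; L-glutamine 4.527 g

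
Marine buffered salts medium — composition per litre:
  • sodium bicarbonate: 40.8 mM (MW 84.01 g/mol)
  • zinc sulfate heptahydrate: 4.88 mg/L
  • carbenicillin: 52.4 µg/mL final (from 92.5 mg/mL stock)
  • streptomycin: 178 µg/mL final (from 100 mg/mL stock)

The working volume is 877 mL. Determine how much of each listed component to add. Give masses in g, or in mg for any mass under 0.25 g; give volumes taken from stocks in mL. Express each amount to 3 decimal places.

Target volume = 877 mL = 0.877 L.
sodium bicarbonate: 40.8 mmol/L × 84.01 g/mol × 0.877 L ÷ 1000 = 3.006 g
zinc sulfate heptahydrate: 4.88 mg/L × 0.877 L = 4.280 mg
carbenicillin: dilute stock: 52.4 µg/mL × 877 mL ÷ 92500 µg/mL = 0.497 mL
streptomycin: V = C2·V2/C1 = 178 µg/mL × 877 mL ÷ 100000 µg/mL = 1.561 mL

sodium bicarbonate 3.006 g; zinc sulfate heptahydrate 4.280 mg; carbenicillin 0.497 mL; streptomycin 1.561 mL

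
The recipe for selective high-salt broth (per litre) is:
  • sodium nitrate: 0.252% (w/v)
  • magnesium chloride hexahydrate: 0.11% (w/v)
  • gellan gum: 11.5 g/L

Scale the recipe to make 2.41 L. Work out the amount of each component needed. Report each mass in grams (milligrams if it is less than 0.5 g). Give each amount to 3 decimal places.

sodium nitrate 6.073 g; magnesium chloride hexahydrate 2.651 g; gellan gum 27.715 g

Working volume: 2.41 L.
sodium nitrate: 0.252 g per 100 mL × 2410 mL ÷ 100 = 6.073 g
magnesium chloride hexahydrate: 0.11 g per 100 mL × 2410 mL ÷ 100 = 2.651 g
gellan gum: 11.5 g/L × 2.41 L = 27.715 g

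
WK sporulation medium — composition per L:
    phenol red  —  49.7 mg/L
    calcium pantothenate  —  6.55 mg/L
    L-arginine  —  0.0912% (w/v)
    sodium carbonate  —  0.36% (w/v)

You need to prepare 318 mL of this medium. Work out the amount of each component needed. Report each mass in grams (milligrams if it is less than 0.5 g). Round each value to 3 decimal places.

Target volume = 318 mL = 0.318 L.
phenol red: 49.7 mg/L × 0.318 L = 15.805 mg
calcium pantothenate: 6.55 mg/L × 0.318 L = 2.083 mg
L-arginine: 0.0912% w/v = 0.912 g/L → 0.912 × 0.318 L = 0.290016 g = 290.016 mg
sodium carbonate: 0.36% w/v = 3.6 g/L → 3.6 × 0.318 L = 1.145 g

phenol red 15.805 mg; calcium pantothenate 2.083 mg; L-arginine 290.016 mg; sodium carbonate 1.145 g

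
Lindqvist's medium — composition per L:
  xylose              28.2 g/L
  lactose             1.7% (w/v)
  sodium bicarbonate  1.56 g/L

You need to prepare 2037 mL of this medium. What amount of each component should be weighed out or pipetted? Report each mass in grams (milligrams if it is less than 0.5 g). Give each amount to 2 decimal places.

Scale factor relative to 1 L: 2.037.
xylose: 28.2 g/L × 2.037 L = 57.44 g
lactose: 1.7% w/v = 17 g/L → 17 × 2.037 L = 34.63 g
sodium bicarbonate: 1.56 g/L × 2.037 L = 3.18 g

xylose 57.44 g; lactose 34.63 g; sodium bicarbonate 3.18 g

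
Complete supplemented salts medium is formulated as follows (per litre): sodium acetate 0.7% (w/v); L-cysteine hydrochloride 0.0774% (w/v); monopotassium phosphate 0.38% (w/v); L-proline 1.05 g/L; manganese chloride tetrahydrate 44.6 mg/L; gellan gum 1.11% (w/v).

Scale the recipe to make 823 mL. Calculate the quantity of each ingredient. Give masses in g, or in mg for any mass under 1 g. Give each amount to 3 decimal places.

Scale factor relative to 1 L: 0.823.
sodium acetate: 0.7% w/v = 7 g/L → 7 × 0.823 L = 5.761 g
L-cysteine hydrochloride: 0.0774% w/v = 0.774 g/L → 0.774 × 0.823 L = 0.637002 g = 637.002 mg
monopotassium phosphate: 0.38% w/v = 3.8 g/L → 3.8 × 0.823 L = 3.127 g
L-proline: 1.05 g/L × 0.823 L = 0.86415 g = 864.150 mg
manganese chloride tetrahydrate: 44.6 mg/L × 0.823 L = 36.706 mg
gellan gum: 1.11% w/v = 11.1 g/L → 11.1 × 0.823 L = 9.135 g

sodium acetate 5.761 g; L-cysteine hydrochloride 637.002 mg; monopotassium phosphate 3.127 g; L-proline 864.150 mg; manganese chloride tetrahydrate 36.706 mg; gellan gum 9.135 g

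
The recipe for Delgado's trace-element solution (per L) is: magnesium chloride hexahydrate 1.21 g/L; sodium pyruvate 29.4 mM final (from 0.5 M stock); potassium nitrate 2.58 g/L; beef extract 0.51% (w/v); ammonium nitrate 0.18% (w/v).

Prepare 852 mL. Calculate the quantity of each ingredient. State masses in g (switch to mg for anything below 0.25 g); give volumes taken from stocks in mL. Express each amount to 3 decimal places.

magnesium chloride hexahydrate 1.031 g; sodium pyruvate 50.098 mL; potassium nitrate 2.198 g; beef extract 4.345 g; ammonium nitrate 1.534 g

Working volume: 852 mL = 0.852 L.
magnesium chloride hexahydrate: 1.21 g/L × 0.852 L = 1.031 g
sodium pyruvate: dilute stock: 29.4 mM × 852 mL ÷ 500 mM = 50.098 mL
potassium nitrate: 2.58 g/L × 0.852 L = 2.198 g
beef extract: 0.51 g per 100 mL × 852 mL ÷ 100 = 4.345 g
ammonium nitrate: 0.18 g per 100 mL × 852 mL ÷ 100 = 1.534 g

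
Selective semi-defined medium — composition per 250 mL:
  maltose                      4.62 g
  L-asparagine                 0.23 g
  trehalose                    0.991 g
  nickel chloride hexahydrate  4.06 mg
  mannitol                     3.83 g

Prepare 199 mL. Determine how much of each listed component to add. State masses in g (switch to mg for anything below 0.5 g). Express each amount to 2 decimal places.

maltose 3.68 g; L-asparagine 183.08 mg; trehalose 0.79 g; nickel chloride hexahydrate 3.23 mg; mannitol 3.05 g

Scale factor = 199 mL / 250 mL = 0.796.
maltose: 4.62 g × (199 mL / 250 mL) = 3.68 g
L-asparagine: 0.23 g × (199 mL / 250 mL) = 0.18308 g = 183.08 mg
trehalose: 0.991 g × (199 mL / 250 mL) = 0.79 g
nickel chloride hexahydrate: 4.06 mg × (199 mL / 250 mL) = 3.23 mg
mannitol: 3.83 g × (199 mL / 250 mL) = 3.05 g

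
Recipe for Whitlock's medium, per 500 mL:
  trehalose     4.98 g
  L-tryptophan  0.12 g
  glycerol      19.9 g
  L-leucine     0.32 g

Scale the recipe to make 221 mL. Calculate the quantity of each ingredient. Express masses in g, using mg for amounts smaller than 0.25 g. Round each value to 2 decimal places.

trehalose 2.20 g; L-tryptophan 53.04 mg; glycerol 8.80 g; L-leucine 141.44 mg

Ratio of target to recipe volume: 221 / 500 = 0.442.
trehalose: 4.98 g × (221 mL / 500 mL) = 2.20 g
L-tryptophan: 0.12 g × (221 mL / 500 mL) = 0.05304 g = 53.04 mg
glycerol: 19.9 g × (221 mL / 500 mL) = 8.80 g
L-leucine: 0.32 g × (221 mL / 500 mL) = 0.14144 g = 141.44 mg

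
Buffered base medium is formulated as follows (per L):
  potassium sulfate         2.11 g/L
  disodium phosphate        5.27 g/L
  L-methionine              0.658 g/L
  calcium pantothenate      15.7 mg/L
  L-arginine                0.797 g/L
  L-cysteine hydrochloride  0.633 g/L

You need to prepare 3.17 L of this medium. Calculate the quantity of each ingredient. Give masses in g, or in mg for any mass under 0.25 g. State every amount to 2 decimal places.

Working volume: 3.17 L.
potassium sulfate: 2.11 g/L × 3.17 L = 6.69 g
disodium phosphate: 5.27 g/L × 3.17 L = 16.71 g
L-methionine: 0.658 g/L × 3.17 L = 2.09 g
calcium pantothenate: 15.7 mg/L × 3.17 L = 49.77 mg
L-arginine: 0.797 g/L × 3.17 L = 2.53 g
L-cysteine hydrochloride: 0.633 g/L × 3.17 L = 2.01 g

potassium sulfate 6.69 g; disodium phosphate 16.71 g; L-methionine 2.09 g; calcium pantothenate 49.77 mg; L-arginine 2.53 g; L-cysteine hydrochloride 2.01 g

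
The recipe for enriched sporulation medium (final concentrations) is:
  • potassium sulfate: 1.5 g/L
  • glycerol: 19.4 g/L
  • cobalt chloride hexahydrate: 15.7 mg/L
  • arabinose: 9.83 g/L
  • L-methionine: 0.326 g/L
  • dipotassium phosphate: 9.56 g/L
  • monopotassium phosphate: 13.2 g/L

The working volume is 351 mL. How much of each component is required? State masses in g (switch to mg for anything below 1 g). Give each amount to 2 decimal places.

Scale factor relative to 1 L: 0.351.
potassium sulfate: 1.5 g/L × 0.351 L = 0.5265 g = 526.50 mg
glycerol: 19.4 g/L × 0.351 L = 6.81 g
cobalt chloride hexahydrate: 15.7 mg/L × 0.351 L = 5.51 mg
arabinose: 9.83 g/L × 0.351 L = 3.45 g
L-methionine: 0.326 g/L × 0.351 L = 0.114426 g = 114.43 mg
dipotassium phosphate: 9.56 g/L × 0.351 L = 3.36 g
monopotassium phosphate: 13.2 g/L × 0.351 L = 4.63 g

potassium sulfate 526.50 mg; glycerol 6.81 g; cobalt chloride hexahydrate 5.51 mg; arabinose 3.45 g; L-methionine 114.43 mg; dipotassium phosphate 3.36 g; monopotassium phosphate 4.63 g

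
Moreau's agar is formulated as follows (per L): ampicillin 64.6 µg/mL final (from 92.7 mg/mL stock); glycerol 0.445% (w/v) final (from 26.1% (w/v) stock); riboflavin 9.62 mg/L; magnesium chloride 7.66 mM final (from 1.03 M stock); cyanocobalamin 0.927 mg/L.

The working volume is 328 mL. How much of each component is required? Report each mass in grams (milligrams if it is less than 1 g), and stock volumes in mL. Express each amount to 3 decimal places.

ampicillin 0.229 mL; glycerol 5.592 mL; riboflavin 3.155 mg; magnesium chloride 2.439 mL; cyanocobalamin 0.304 mg

Target volume = 328 mL = 0.328 L.
ampicillin: V = C2·V2/C1 = 64.6 µg/mL × 328 mL ÷ 92700 µg/mL = 0.229 mL
glycerol: dilute stock: 0.445% ÷ 26.1% × 328 mL = 5.592 mL
riboflavin: 9.62 mg/L × 0.328 L = 3.155 mg
magnesium chloride: dilute stock: 7.66 mM × 328 mL ÷ 1030 mM = 2.439 mL
cyanocobalamin: 0.927 mg/L × 0.328 L = 0.304 mg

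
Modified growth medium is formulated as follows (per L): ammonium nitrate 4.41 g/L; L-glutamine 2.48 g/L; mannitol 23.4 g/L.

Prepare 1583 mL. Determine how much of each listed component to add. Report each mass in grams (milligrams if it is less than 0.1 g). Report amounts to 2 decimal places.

ammonium nitrate 6.98 g; L-glutamine 3.93 g; mannitol 37.04 g

Target volume = 1583 mL = 1.583 L.
ammonium nitrate: 4.41 g/L × 1.583 L = 6.98 g
L-glutamine: 2.48 g/L × 1.583 L = 3.93 g
mannitol: 23.4 g/L × 1.583 L = 37.04 g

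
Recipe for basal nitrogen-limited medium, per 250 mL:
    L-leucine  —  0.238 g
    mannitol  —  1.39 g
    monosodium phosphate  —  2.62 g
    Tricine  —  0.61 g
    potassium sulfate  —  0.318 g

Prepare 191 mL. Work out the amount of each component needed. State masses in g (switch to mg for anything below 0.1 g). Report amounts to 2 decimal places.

Scale factor = 191 mL / 250 mL = 0.764.
L-leucine: 0.238 g × (191 mL / 250 mL) = 0.18 g
mannitol: 1.39 g × (191 mL / 250 mL) = 1.06 g
monosodium phosphate: 2.62 g × (191 mL / 250 mL) = 2.00 g
Tricine: 0.61 g × (191 mL / 250 mL) = 0.47 g
potassium sulfate: 0.318 g × (191 mL / 250 mL) = 0.24 g

L-leucine 0.18 g; mannitol 1.06 g; monosodium phosphate 2.00 g; Tricine 0.47 g; potassium sulfate 0.24 g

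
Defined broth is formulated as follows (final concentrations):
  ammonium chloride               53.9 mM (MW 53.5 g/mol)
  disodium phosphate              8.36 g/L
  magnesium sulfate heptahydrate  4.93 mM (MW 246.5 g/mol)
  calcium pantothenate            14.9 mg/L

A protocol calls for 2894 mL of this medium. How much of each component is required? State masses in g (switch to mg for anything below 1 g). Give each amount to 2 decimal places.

Working volume: 2894 mL = 2.894 L.
ammonium chloride: 53.9 mmol/L × 53.5 g/mol × 2.894 L ÷ 1000 = 8.35 g
disodium phosphate: 8.36 g/L × 2.894 L = 24.19 g
magnesium sulfate heptahydrate: 4.93 mmol/L × 246.5 g/mol × 2.894 L ÷ 1000 = 3.52 g
calcium pantothenate: 14.9 mg/L × 2.894 L = 43.12 mg

ammonium chloride 8.35 g; disodium phosphate 24.19 g; magnesium sulfate heptahydrate 3.52 g; calcium pantothenate 43.12 mg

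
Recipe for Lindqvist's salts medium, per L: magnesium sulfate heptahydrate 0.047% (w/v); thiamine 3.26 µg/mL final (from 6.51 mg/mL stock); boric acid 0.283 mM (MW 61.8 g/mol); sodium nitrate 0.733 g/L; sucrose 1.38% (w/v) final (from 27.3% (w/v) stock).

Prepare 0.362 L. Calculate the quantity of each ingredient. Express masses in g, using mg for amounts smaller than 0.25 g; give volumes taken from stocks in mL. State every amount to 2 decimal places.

magnesium sulfate heptahydrate 170.14 mg; thiamine 0.18 mL; boric acid 6.33 mg; sodium nitrate 0.27 g; sucrose 18.30 mL

Scale factor relative to 1 L: 0.362.
magnesium sulfate heptahydrate: 0.047% w/v = 0.47 g/L → 0.47 × 0.362 L = 0.17014 g = 170.14 mg
thiamine: V = C2·V2/C1 = 3.26 µg/mL × 362 mL ÷ 6510 µg/mL = 0.18 mL
boric acid: 0.283 mmol/L × 61.8 mg/mmol × 0.362 L = 6.33 mg
sodium nitrate: 0.733 g/L × 0.362 L = 0.27 g
sucrose: dilute stock: 1.38% ÷ 27.3% × 362 mL = 18.30 mL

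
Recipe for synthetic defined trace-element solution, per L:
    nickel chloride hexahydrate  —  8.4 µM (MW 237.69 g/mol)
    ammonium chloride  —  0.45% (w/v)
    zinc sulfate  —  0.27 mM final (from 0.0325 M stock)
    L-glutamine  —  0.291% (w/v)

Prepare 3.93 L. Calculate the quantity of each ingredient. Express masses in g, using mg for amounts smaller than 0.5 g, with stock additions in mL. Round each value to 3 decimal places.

Scale factor relative to 1 L: 3.93.
nickel chloride hexahydrate: 8.4 µmol/L × 237.69 g/mol × 3.93 L ÷ 1000 = 7.847 mg
ammonium chloride: 0.45% w/v = 4.5 g/L → 4.5 × 3.93 L = 17.685 g
zinc sulfate: V = C2·V2/C1 = 0.27 mM × 3930 mL ÷ 32.5 mM = 32.649 mL
L-glutamine: 0.291% w/v = 2.91 g/L → 2.91 × 3.93 L = 11.436 g

nickel chloride hexahydrate 7.847 mg; ammonium chloride 17.685 g; zinc sulfate 32.649 mL; L-glutamine 11.436 g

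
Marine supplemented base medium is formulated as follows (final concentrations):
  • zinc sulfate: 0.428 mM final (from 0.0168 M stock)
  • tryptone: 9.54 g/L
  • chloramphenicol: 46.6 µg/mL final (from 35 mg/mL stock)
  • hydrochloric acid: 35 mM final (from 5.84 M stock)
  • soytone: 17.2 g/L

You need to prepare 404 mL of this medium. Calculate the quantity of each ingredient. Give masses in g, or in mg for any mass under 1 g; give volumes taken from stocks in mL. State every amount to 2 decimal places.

Scale factor relative to 1 L: 0.404.
zinc sulfate: C1V1 = C2V2 → 0.428 mM × 404 mL ÷ 16.8 mM = 10.29 mL
tryptone: 9.54 g/L × 0.404 L = 3.85 g
chloramphenicol: V = C2·V2/C1 = 46.6 µg/mL × 404 mL ÷ 35000 µg/mL = 0.54 mL
hydrochloric acid: C1V1 = C2V2 → 35 mM × 404 mL ÷ 5840 mM = 2.42 mL
soytone: 17.2 g/L × 0.404 L = 6.95 g

zinc sulfate 10.29 mL; tryptone 3.85 g; chloramphenicol 0.54 mL; hydrochloric acid 2.42 mL; soytone 6.95 g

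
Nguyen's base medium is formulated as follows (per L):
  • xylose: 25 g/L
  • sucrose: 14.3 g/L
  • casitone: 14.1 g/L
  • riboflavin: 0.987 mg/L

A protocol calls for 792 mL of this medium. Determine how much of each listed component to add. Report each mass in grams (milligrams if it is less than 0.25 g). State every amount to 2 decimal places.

Target volume = 792 mL = 0.792 L.
xylose: 25 g/L × 0.792 L = 19.80 g
sucrose: 14.3 g/L × 0.792 L = 11.33 g
casitone: 14.1 g/L × 0.792 L = 11.17 g
riboflavin: 0.987 mg/L × 0.792 L = 0.78 mg

xylose 19.80 g; sucrose 11.33 g; casitone 11.17 g; riboflavin 0.78 mg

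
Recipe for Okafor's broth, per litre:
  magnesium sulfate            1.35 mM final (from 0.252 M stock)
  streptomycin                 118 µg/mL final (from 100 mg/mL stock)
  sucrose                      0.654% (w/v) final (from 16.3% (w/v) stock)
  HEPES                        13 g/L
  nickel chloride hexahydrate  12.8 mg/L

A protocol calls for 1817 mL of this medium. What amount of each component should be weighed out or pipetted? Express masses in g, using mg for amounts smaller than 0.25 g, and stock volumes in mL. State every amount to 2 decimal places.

magnesium sulfate 9.73 mL; streptomycin 2.14 mL; sucrose 72.90 mL; HEPES 23.62 g; nickel chloride hexahydrate 23.26 mg

Working volume: 1817 mL = 1.817 L.
magnesium sulfate: V = C2·V2/C1 = 1.35 mM × 1817 mL ÷ 252 mM = 9.73 mL
streptomycin: C1V1 = C2V2 → 118 µg/mL × 1817 mL ÷ 100000 µg/mL = 2.14 mL
sucrose: C1V1 = C2V2 → 0.654% ÷ 16.3% × 1817 mL = 72.90 mL
HEPES: 13 g/L × 1.817 L = 23.62 g
nickel chloride hexahydrate: 12.8 mg/L × 1.817 L = 23.26 mg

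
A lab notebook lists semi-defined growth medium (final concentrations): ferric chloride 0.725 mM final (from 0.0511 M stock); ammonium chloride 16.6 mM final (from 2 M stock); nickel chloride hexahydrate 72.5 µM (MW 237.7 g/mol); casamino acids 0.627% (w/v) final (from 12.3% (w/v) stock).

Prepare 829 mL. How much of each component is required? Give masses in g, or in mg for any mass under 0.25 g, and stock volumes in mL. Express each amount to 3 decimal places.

Scale factor relative to 1 L: 0.829.
ferric chloride: V = C2·V2/C1 = 0.725 mM × 829 mL ÷ 51.1 mM = 11.762 mL
ammonium chloride: V = C2·V2/C1 = 16.6 mM × 829 mL ÷ 2000 mM = 6.881 mL
nickel chloride hexahydrate: 72.5 µmol/L × 237.7 g/mol × 0.829 L ÷ 1000 = 14.286 mg
casamino acids: V = C2·V2/C1 = 0.627% ÷ 12.3% × 829 mL = 42.259 mL

ferric chloride 11.762 mL; ammonium chloride 6.881 mL; nickel chloride hexahydrate 14.286 mg; casamino acids 42.259 mL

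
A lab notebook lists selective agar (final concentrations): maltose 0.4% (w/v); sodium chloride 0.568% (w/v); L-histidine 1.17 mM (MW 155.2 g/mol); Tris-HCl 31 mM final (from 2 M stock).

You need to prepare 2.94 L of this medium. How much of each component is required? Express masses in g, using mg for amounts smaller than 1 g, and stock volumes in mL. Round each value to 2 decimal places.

Scale factor relative to 1 L: 2.94.
maltose: 0.4 g per 100 mL × 2940 mL ÷ 100 = 11.76 g
sodium chloride: 0.568% w/v = 5.68 g/L → 5.68 × 2.94 L = 16.70 g
L-histidine: 1.17 mmol/L × 155.2 mg/mmol × 2.94 L = 533.86 mg
Tris-HCl: V = C2·V2/C1 = 31 mM × 2940 mL ÷ 2000 mM = 45.57 mL

maltose 11.76 g; sodium chloride 16.70 g; L-histidine 533.86 mg; Tris-HCl 45.57 mL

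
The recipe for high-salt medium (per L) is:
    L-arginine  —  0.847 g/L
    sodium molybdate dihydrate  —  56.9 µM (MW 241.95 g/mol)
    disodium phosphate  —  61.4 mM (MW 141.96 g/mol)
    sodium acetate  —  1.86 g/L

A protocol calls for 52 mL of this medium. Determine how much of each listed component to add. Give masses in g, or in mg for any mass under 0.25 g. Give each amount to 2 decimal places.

Working volume: 52 mL = 0.052 L.
L-arginine: 0.847 g/L × 0.052 L = 0.044044 g = 44.04 mg
sodium molybdate dihydrate: 56.9 µmol/L × 241.95 g/mol × 0.052 L ÷ 1000 = 0.72 mg
disodium phosphate: 61.4 mmol/L × 141.96 g/mol × 0.052 L ÷ 1000 = 0.45 g
sodium acetate: 1.86 g/L × 0.052 L = 0.09672 g = 96.72 mg

L-arginine 44.04 mg; sodium molybdate dihydrate 0.72 mg; disodium phosphate 0.45 g; sodium acetate 96.72 mg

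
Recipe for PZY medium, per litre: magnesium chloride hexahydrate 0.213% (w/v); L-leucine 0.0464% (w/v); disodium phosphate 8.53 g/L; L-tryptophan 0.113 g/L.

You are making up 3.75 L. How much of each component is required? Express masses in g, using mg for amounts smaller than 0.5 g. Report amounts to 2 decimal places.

Working volume: 3.75 L.
magnesium chloride hexahydrate: 0.213% w/v = 2.13 g/L → 2.13 × 3.75 L = 7.99 g
L-leucine: 0.0464 g per 100 mL × 3750 mL ÷ 100 = 1.74 g
disodium phosphate: 8.53 g/L × 3.75 L = 31.99 g
L-tryptophan: 0.113 g/L × 3.75 L = 0.42375 g = 423.75 mg

magnesium chloride hexahydrate 7.99 g; L-leucine 1.74 g; disodium phosphate 31.99 g; L-tryptophan 423.75 mg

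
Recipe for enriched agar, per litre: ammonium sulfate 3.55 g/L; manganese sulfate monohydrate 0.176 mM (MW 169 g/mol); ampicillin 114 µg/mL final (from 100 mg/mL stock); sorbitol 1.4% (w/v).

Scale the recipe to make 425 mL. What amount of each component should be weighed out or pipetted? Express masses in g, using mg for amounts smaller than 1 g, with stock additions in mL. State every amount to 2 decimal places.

Target volume = 425 mL = 0.425 L.
ammonium sulfate: 3.55 g/L × 0.425 L = 1.51 g
manganese sulfate monohydrate: 0.176 mmol/L × 169 mg/mmol × 0.425 L = 12.64 mg
ampicillin: dilute stock: 114 µg/mL × 425 mL ÷ 100000 µg/mL = 0.48 mL
sorbitol: 1.4 g per 100 mL × 425 mL ÷ 100 = 5.95 g

ammonium sulfate 1.51 g; manganese sulfate monohydrate 12.64 mg; ampicillin 0.48 mL; sorbitol 5.95 g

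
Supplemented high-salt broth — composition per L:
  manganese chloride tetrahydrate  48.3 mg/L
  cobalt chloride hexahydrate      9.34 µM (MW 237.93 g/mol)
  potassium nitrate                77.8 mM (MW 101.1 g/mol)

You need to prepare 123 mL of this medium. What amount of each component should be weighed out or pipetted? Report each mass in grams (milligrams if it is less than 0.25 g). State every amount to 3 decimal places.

Target volume = 123 mL = 0.123 L.
manganese chloride tetrahydrate: 48.3 mg/L × 0.123 L = 5.941 mg
cobalt chloride hexahydrate: 9.34 µmol/L × 237.93 g/mol × 0.123 L ÷ 1000 = 0.273 mg
potassium nitrate: 77.8 mmol/L × 101.1 g/mol × 0.123 L ÷ 1000 = 0.967 g

manganese chloride tetrahydrate 5.941 mg; cobalt chloride hexahydrate 0.273 mg; potassium nitrate 0.967 g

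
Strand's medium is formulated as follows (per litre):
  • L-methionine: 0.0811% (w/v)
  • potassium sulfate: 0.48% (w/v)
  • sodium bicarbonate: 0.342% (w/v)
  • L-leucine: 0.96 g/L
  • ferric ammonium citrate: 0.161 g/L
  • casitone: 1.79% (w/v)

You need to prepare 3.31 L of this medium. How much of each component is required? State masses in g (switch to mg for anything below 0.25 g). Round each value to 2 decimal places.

L-methionine 2.68 g; potassium sulfate 15.89 g; sodium bicarbonate 11.32 g; L-leucine 3.18 g; ferric ammonium citrate 0.53 g; casitone 59.25 g

Working volume: 3.31 L.
L-methionine: 0.0811 g per 100 mL × 3310 mL ÷ 100 = 2.68 g
potassium sulfate: 0.48% w/v = 4.8 g/L → 4.8 × 3.31 L = 15.89 g
sodium bicarbonate: 0.342% w/v = 3.42 g/L → 3.42 × 3.31 L = 11.32 g
L-leucine: 0.96 g/L × 3.31 L = 3.18 g
ferric ammonium citrate: 0.161 g/L × 3.31 L = 0.53 g
casitone: 1.79 g per 100 mL × 3310 mL ÷ 100 = 59.25 g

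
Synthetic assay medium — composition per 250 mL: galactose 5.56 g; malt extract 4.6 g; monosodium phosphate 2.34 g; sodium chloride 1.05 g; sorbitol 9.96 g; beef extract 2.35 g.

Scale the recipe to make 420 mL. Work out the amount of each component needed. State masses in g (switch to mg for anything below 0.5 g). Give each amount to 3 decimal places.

Scale factor = 420 mL / 250 mL = 1.68.
galactose: 5.56 g × (420 mL / 250 mL) = 9.341 g
malt extract: 4.6 g × (420 mL / 250 mL) = 7.728 g
monosodium phosphate: 2.34 g × (420 mL / 250 mL) = 3.931 g
sodium chloride: 1.05 g × (420 mL / 250 mL) = 1.764 g
sorbitol: 9.96 g × (420 mL / 250 mL) = 16.733 g
beef extract: 2.35 g × (420 mL / 250 mL) = 3.948 g

galactose 9.341 g; malt extract 7.728 g; monosodium phosphate 3.931 g; sodium chloride 1.764 g; sorbitol 16.733 g; beef extract 3.948 g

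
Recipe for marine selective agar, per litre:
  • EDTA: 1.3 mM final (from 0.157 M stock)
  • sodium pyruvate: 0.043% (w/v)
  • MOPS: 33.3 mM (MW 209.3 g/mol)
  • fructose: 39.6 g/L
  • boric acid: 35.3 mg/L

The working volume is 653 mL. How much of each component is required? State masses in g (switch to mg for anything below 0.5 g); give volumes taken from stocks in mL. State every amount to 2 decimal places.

EDTA 5.41 mL; sodium pyruvate 280.79 mg; MOPS 4.55 g; fructose 25.86 g; boric acid 23.05 mg

Working volume: 653 mL = 0.653 L.
EDTA: dilute stock: 1.3 mM × 653 mL ÷ 157 mM = 5.41 mL
sodium pyruvate: 0.043% w/v = 0.43 g/L → 0.43 × 0.653 L = 0.28079 g = 280.79 mg
MOPS: 33.3 mmol/L × 209.3 g/mol × 0.653 L ÷ 1000 = 4.55 g
fructose: 39.6 g/L × 0.653 L = 25.86 g
boric acid: 35.3 mg/L × 0.653 L = 23.05 mg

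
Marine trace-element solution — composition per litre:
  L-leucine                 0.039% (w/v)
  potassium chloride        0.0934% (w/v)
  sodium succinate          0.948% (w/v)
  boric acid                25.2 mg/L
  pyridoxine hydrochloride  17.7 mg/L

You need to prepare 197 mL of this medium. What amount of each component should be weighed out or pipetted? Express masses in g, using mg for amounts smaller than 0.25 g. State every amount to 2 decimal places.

Scale factor relative to 1 L: 0.197.
L-leucine: 0.039% w/v = 0.39 g/L → 0.39 × 0.197 L = 0.07683 g = 76.83 mg
potassium chloride: 0.0934 g per 100 mL × 197 mL ÷ 100 = 0.183998 g = 184.00 mg
sodium succinate: 0.948 g per 100 mL × 197 mL ÷ 100 = 1.87 g
boric acid: 25.2 mg/L × 0.197 L = 4.96 mg
pyridoxine hydrochloride: 17.7 mg/L × 0.197 L = 3.49 mg

L-leucine 76.83 mg; potassium chloride 184.00 mg; sodium succinate 1.87 g; boric acid 4.96 mg; pyridoxine hydrochloride 3.49 mg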